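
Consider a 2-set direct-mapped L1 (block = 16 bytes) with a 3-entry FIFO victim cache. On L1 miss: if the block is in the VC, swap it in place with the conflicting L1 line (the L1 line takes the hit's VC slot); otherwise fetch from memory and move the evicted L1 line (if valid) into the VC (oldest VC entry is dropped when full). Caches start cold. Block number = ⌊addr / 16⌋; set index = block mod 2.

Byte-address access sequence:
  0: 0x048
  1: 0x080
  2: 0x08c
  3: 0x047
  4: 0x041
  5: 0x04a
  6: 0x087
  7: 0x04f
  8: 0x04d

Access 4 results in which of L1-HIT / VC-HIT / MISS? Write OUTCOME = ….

0: 0x48 (blk 4, set 0) → MISS  vc=[]
1: 0x80 (blk 8, set 0) → MISS  vc=[4]
2: 0x8c (blk 8, set 0) → L1-HIT  vc=[4]
3: 0x47 (blk 4, set 0) → VC-HIT  vc=[8]
4: 0x41 (blk 4, set 0) → L1-HIT  vc=[8]
5: 0x4a (blk 4, set 0) → L1-HIT  vc=[8]
6: 0x87 (blk 8, set 0) → VC-HIT  vc=[4]
7: 0x4f (blk 4, set 0) → VC-HIT  vc=[8]
8: 0x4d (blk 4, set 0) → L1-HIT  vc=[8]

OUTCOME = L1-HIT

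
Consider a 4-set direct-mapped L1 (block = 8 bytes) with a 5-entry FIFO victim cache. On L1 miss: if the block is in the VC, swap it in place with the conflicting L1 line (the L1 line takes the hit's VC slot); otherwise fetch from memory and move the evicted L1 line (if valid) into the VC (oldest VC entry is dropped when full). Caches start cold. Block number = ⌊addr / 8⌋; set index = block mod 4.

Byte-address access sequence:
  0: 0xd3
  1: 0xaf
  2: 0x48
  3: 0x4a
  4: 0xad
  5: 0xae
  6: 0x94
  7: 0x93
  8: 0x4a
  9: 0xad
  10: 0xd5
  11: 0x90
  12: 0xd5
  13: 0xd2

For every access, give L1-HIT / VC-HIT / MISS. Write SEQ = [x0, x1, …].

#0 0xd3→b26/s2 MISS; vc=[]
#1 0xaf→b21/s1 MISS; vc=[]
#2 0x48→b9/s1 MISS; vc=[21]
#3 0x4a→b9/s1 L1-HIT; vc=[21]
#4 0xad→b21/s1 VC-HIT; vc=[9]
#5 0xae→b21/s1 L1-HIT; vc=[9]
#6 0x94→b18/s2 MISS; vc=[9,26]
#7 0x93→b18/s2 L1-HIT; vc=[9,26]
#8 0x4a→b9/s1 VC-HIT; vc=[21,26]
#9 0xad→b21/s1 VC-HIT; vc=[9,26]
#10 0xd5→b26/s2 VC-HIT; vc=[9,18]
#11 0x90→b18/s2 VC-HIT; vc=[9,26]
#12 0xd5→b26/s2 VC-HIT; vc=[9,18]
#13 0xd2→b26/s2 L1-HIT; vc=[9,18]

SEQ = [MISS, MISS, MISS, L1-HIT, VC-HIT, L1-HIT, MISS, L1-HIT, VC-HIT, VC-HIT, VC-HIT, VC-HIT, VC-HIT, L1-HIT]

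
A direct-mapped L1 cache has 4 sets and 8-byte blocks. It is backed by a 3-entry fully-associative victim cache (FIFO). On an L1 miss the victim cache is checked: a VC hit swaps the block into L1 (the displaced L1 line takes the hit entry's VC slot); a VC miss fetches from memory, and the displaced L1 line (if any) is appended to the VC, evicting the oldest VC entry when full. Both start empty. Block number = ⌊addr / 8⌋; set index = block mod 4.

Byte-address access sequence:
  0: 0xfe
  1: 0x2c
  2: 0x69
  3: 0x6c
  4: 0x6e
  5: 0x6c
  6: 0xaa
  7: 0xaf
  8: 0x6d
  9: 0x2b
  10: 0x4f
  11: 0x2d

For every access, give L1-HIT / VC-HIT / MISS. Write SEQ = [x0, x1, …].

#0 0xfe→b31/s3 MISS; vc=[]
#1 0x2c→b5/s1 MISS; vc=[]
#2 0x69→b13/s1 MISS; vc=[5]
#3 0x6c→b13/s1 L1-HIT; vc=[5]
#4 0x6e→b13/s1 L1-HIT; vc=[5]
#5 0x6c→b13/s1 L1-HIT; vc=[5]
#6 0xaa→b21/s1 MISS; vc=[5,13]
#7 0xaf→b21/s1 L1-HIT; vc=[5,13]
#8 0x6d→b13/s1 VC-HIT; vc=[5,21]
#9 0x2b→b5/s1 VC-HIT; vc=[13,21]
#10 0x4f→b9/s1 MISS; vc=[13,21,5]
#11 0x2d→b5/s1 VC-HIT; vc=[13,21,9]

SEQ = [MISS, MISS, MISS, L1-HIT, L1-HIT, L1-HIT, MISS, L1-HIT, VC-HIT, VC-HIT, MISS, VC-HIT]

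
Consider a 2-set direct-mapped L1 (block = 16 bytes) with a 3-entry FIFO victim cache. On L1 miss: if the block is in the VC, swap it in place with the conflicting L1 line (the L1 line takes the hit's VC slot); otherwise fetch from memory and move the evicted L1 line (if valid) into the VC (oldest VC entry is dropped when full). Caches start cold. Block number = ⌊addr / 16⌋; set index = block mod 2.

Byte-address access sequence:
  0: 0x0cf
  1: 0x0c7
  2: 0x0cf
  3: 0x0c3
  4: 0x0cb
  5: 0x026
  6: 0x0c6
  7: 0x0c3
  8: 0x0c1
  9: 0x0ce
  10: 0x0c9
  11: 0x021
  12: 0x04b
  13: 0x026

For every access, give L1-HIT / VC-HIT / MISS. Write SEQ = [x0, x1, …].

SEQ = [MISS, L1-HIT, L1-HIT, L1-HIT, L1-HIT, MISS, VC-HIT, L1-HIT, L1-HIT, L1-HIT, L1-HIT, VC-HIT, MISS, VC-HIT]

0: 0xcf (blk 12, set 0) → MISS  vc=[]
1: 0xc7 (blk 12, set 0) → L1-HIT  vc=[]
2: 0xcf (blk 12, set 0) → L1-HIT  vc=[]
3: 0xc3 (blk 12, set 0) → L1-HIT  vc=[]
4: 0xcb (blk 12, set 0) → L1-HIT  vc=[]
5: 0x26 (blk 2, set 0) → MISS  vc=[12]
6: 0xc6 (blk 12, set 0) → VC-HIT  vc=[2]
7: 0xc3 (blk 12, set 0) → L1-HIT  vc=[2]
8: 0xc1 (blk 12, set 0) → L1-HIT  vc=[2]
9: 0xce (blk 12, set 0) → L1-HIT  vc=[2]
10: 0xc9 (blk 12, set 0) → L1-HIT  vc=[2]
11: 0x21 (blk 2, set 0) → VC-HIT  vc=[12]
12: 0x4b (blk 4, set 0) → MISS  vc=[12, 2]
13: 0x26 (blk 2, set 0) → VC-HIT  vc=[12, 4]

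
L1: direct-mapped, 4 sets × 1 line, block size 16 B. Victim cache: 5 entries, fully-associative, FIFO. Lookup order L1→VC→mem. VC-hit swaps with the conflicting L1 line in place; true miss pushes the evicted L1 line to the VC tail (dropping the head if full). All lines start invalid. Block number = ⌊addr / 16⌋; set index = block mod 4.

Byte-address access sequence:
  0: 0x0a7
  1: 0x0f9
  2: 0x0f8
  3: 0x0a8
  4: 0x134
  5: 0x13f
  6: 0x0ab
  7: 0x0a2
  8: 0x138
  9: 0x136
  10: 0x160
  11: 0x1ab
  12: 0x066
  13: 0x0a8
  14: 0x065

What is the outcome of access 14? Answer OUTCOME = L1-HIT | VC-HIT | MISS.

#0 0xa7→b10/s2 MISS; vc=[]
#1 0xf9→b15/s3 MISS; vc=[]
#2 0xf8→b15/s3 L1-HIT; vc=[]
#3 0xa8→b10/s2 L1-HIT; vc=[]
#4 0x134→b19/s3 MISS; vc=[15]
#5 0x13f→b19/s3 L1-HIT; vc=[15]
#6 0xab→b10/s2 L1-HIT; vc=[15]
#7 0xa2→b10/s2 L1-HIT; vc=[15]
#8 0x138→b19/s3 L1-HIT; vc=[15]
#9 0x136→b19/s3 L1-HIT; vc=[15]
#10 0x160→b22/s2 MISS; vc=[15,10]
#11 0x1ab→b26/s2 MISS; vc=[15,10,22]
#12 0x66→b6/s2 MISS; vc=[15,10,22,26]
#13 0xa8→b10/s2 VC-HIT; vc=[15,6,22,26]
#14 0x65→b6/s2 VC-HIT; vc=[15,10,22,26]

OUTCOME = VC-HIT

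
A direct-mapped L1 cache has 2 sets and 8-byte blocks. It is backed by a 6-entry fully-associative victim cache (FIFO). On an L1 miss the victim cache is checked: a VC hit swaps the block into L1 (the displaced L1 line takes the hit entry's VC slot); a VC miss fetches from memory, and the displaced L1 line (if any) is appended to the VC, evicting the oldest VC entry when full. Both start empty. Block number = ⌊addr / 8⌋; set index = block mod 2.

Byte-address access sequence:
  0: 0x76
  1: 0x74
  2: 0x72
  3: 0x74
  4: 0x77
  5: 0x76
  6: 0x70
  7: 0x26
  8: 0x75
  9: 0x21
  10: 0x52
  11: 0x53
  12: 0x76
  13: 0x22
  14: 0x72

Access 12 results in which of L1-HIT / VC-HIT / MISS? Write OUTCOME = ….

OUTCOME = VC-HIT

0: 0x76 (blk 14, set 0) → MISS  vc=[]
1: 0x74 (blk 14, set 0) → L1-HIT  vc=[]
2: 0x72 (blk 14, set 0) → L1-HIT  vc=[]
3: 0x74 (blk 14, set 0) → L1-HIT  vc=[]
4: 0x77 (blk 14, set 0) → L1-HIT  vc=[]
5: 0x76 (blk 14, set 0) → L1-HIT  vc=[]
6: 0x70 (blk 14, set 0) → L1-HIT  vc=[]
7: 0x26 (blk 4, set 0) → MISS  vc=[14]
8: 0x75 (blk 14, set 0) → VC-HIT  vc=[4]
9: 0x21 (blk 4, set 0) → VC-HIT  vc=[14]
10: 0x52 (blk 10, set 0) → MISS  vc=[14, 4]
11: 0x53 (blk 10, set 0) → L1-HIT  vc=[14, 4]
12: 0x76 (blk 14, set 0) → VC-HIT  vc=[10, 4]
13: 0x22 (blk 4, set 0) → VC-HIT  vc=[10, 14]
14: 0x72 (blk 14, set 0) → VC-HIT  vc=[10, 4]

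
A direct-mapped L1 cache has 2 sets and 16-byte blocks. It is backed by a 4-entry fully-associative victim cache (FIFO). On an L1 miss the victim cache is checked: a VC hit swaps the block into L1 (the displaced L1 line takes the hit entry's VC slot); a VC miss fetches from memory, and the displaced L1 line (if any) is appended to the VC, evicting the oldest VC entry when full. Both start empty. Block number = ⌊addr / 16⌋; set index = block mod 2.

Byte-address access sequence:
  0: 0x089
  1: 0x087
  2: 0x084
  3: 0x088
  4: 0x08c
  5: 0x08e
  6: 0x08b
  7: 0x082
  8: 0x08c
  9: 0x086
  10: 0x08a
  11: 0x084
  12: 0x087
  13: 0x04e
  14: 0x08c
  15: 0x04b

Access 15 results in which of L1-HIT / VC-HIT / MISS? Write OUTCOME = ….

OUTCOME = VC-HIT

  [0] addr=0x89 blk=8 s=0: MISS | VC []
  [1] addr=0x87 blk=8 s=0: L1-HIT | VC []
  [2] addr=0x84 blk=8 s=0: L1-HIT | VC []
  [3] addr=0x88 blk=8 s=0: L1-HIT | VC []
  [4] addr=0x8c blk=8 s=0: L1-HIT | VC []
  [5] addr=0x8e blk=8 s=0: L1-HIT | VC []
  [6] addr=0x8b blk=8 s=0: L1-HIT | VC []
  [7] addr=0x82 blk=8 s=0: L1-HIT | VC []
  [8] addr=0x8c blk=8 s=0: L1-HIT | VC []
  [9] addr=0x86 blk=8 s=0: L1-HIT | VC []
  [10] addr=0x8a blk=8 s=0: L1-HIT | VC []
  [11] addr=0x84 blk=8 s=0: L1-HIT | VC []
  [12] addr=0x87 blk=8 s=0: L1-HIT | VC []
  [13] addr=0x4e blk=4 s=0: MISS | VC [8]
  [14] addr=0x8c blk=8 s=0: VC-HIT | VC [4]
  [15] addr=0x4b blk=4 s=0: VC-HIT | VC [8]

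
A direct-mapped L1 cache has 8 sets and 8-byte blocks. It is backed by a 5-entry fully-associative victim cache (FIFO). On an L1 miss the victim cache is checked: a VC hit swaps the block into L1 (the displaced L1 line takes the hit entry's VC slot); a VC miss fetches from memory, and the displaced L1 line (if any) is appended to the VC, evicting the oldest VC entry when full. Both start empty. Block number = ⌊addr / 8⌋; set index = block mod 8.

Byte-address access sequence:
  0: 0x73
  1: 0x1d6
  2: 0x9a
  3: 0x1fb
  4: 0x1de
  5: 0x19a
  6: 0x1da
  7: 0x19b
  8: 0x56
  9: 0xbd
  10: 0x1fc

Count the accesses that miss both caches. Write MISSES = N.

MISSES = 8

#0 0x73→b14/s6 MISS; vc=[]
#1 0x1d6→b58/s2 MISS; vc=[]
#2 0x9a→b19/s3 MISS; vc=[]
#3 0x1fb→b63/s7 MISS; vc=[]
#4 0x1de→b59/s3 MISS; vc=[19]
#5 0x19a→b51/s3 MISS; vc=[19,59]
#6 0x1da→b59/s3 VC-HIT; vc=[19,51]
#7 0x19b→b51/s3 VC-HIT; vc=[19,59]
#8 0x56→b10/s2 MISS; vc=[19,59,58]
#9 0xbd→b23/s7 MISS; vc=[19,59,58,63]
#10 0x1fc→b63/s7 VC-HIT; vc=[19,59,58,23]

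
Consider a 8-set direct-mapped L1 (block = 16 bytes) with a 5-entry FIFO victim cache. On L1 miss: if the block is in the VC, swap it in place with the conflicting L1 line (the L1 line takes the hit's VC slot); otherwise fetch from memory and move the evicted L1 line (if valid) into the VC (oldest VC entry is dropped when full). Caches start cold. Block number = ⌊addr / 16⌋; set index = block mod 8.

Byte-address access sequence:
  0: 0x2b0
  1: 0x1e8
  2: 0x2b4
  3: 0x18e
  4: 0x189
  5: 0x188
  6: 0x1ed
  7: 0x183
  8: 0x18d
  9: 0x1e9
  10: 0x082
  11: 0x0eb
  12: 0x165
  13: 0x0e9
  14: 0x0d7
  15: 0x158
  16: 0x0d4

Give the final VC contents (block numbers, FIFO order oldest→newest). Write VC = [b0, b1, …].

VC = [24, 30, 22, 21]

#0 0x2b0→b43/s3 MISS; vc=[]
#1 0x1e8→b30/s6 MISS; vc=[]
#2 0x2b4→b43/s3 L1-HIT; vc=[]
#3 0x18e→b24/s0 MISS; vc=[]
#4 0x189→b24/s0 L1-HIT; vc=[]
#5 0x188→b24/s0 L1-HIT; vc=[]
#6 0x1ed→b30/s6 L1-HIT; vc=[]
#7 0x183→b24/s0 L1-HIT; vc=[]
#8 0x18d→b24/s0 L1-HIT; vc=[]
#9 0x1e9→b30/s6 L1-HIT; vc=[]
#10 0x82→b8/s0 MISS; vc=[24]
#11 0xeb→b14/s6 MISS; vc=[24,30]
#12 0x165→b22/s6 MISS; vc=[24,30,14]
#13 0xe9→b14/s6 VC-HIT; vc=[24,30,22]
#14 0xd7→b13/s5 MISS; vc=[24,30,22]
#15 0x158→b21/s5 MISS; vc=[24,30,22,13]
#16 0xd4→b13/s5 VC-HIT; vc=[24,30,22,21]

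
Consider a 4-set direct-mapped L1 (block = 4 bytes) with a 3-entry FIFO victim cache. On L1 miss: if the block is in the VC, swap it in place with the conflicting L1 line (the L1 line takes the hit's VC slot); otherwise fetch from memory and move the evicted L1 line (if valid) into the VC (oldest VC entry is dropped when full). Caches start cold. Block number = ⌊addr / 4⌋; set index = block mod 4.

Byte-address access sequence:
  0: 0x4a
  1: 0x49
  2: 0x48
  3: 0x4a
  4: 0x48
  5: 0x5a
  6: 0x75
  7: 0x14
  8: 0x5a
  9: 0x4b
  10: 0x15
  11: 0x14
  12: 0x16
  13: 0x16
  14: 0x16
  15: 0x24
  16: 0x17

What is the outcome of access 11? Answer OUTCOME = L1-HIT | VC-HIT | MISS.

  [0] addr=0x4a blk=18 s=2: MISS | VC []
  [1] addr=0x49 blk=18 s=2: L1-HIT | VC []
  [2] addr=0x48 blk=18 s=2: L1-HIT | VC []
  [3] addr=0x4a blk=18 s=2: L1-HIT | VC []
  [4] addr=0x48 blk=18 s=2: L1-HIT | VC []
  [5] addr=0x5a blk=22 s=2: MISS | VC [18]
  [6] addr=0x75 blk=29 s=1: MISS | VC [18]
  [7] addr=0x14 blk=5 s=1: MISS | VC [18, 29]
  [8] addr=0x5a blk=22 s=2: L1-HIT | VC [18, 29]
  [9] addr=0x4b blk=18 s=2: VC-HIT | VC [22, 29]
  [10] addr=0x15 blk=5 s=1: L1-HIT | VC [22, 29]
  [11] addr=0x14 blk=5 s=1: L1-HIT | VC [22, 29]
  [12] addr=0x16 blk=5 s=1: L1-HIT | VC [22, 29]
  [13] addr=0x16 blk=5 s=1: L1-HIT | VC [22, 29]
  [14] addr=0x16 blk=5 s=1: L1-HIT | VC [22, 29]
  [15] addr=0x24 blk=9 s=1: MISS | VC [22, 29, 5]
  [16] addr=0x17 blk=5 s=1: VC-HIT | VC [22, 29, 9]

OUTCOME = L1-HIT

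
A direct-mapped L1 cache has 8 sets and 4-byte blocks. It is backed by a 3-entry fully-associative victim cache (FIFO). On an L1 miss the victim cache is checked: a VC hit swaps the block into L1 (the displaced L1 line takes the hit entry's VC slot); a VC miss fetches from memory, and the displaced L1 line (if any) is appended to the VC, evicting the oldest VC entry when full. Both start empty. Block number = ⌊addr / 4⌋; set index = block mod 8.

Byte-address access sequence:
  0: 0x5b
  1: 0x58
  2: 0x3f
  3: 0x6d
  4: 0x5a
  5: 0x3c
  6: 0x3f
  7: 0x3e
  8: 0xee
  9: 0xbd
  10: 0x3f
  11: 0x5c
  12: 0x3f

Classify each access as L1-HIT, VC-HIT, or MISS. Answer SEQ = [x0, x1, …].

0: 0x5b (blk 22, set 6) → MISS  vc=[]
1: 0x58 (blk 22, set 6) → L1-HIT  vc=[]
2: 0x3f (blk 15, set 7) → MISS  vc=[]
3: 0x6d (blk 27, set 3) → MISS  vc=[]
4: 0x5a (blk 22, set 6) → L1-HIT  vc=[]
5: 0x3c (blk 15, set 7) → L1-HIT  vc=[]
6: 0x3f (blk 15, set 7) → L1-HIT  vc=[]
7: 0x3e (blk 15, set 7) → L1-HIT  vc=[]
8: 0xee (blk 59, set 3) → MISS  vc=[27]
9: 0xbd (blk 47, set 7) → MISS  vc=[27, 15]
10: 0x3f (blk 15, set 7) → VC-HIT  vc=[27, 47]
11: 0x5c (blk 23, set 7) → MISS  vc=[27, 47, 15]
12: 0x3f (blk 15, set 7) → VC-HIT  vc=[27, 47, 23]

SEQ = [MISS, L1-HIT, MISS, MISS, L1-HIT, L1-HIT, L1-HIT, L1-HIT, MISS, MISS, VC-HIT, MISS, VC-HIT]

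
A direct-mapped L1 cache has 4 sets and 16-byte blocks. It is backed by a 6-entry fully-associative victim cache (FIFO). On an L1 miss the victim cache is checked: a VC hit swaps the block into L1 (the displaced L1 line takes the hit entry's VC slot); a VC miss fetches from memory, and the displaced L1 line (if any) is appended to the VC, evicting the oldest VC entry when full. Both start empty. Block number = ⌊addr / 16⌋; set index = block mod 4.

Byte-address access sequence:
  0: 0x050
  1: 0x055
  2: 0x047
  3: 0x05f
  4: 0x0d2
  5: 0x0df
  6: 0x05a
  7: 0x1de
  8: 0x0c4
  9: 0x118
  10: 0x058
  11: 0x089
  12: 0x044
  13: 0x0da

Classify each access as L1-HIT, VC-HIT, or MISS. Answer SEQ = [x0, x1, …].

0: 0x50 (blk 5, set 1) → MISS  vc=[]
1: 0x55 (blk 5, set 1) → L1-HIT  vc=[]
2: 0x47 (blk 4, set 0) → MISS  vc=[]
3: 0x5f (blk 5, set 1) → L1-HIT  vc=[]
4: 0xd2 (blk 13, set 1) → MISS  vc=[5]
5: 0xdf (blk 13, set 1) → L1-HIT  vc=[5]
6: 0x5a (blk 5, set 1) → VC-HIT  vc=[13]
7: 0x1de (blk 29, set 1) → MISS  vc=[13, 5]
8: 0xc4 (blk 12, set 0) → MISS  vc=[13, 5, 4]
9: 0x118 (blk 17, set 1) → MISS  vc=[13, 5, 4, 29]
10: 0x58 (blk 5, set 1) → VC-HIT  vc=[13, 17, 4, 29]
11: 0x89 (blk 8, set 0) → MISS  vc=[13, 17, 4, 29, 12]
12: 0x44 (blk 4, set 0) → VC-HIT  vc=[13, 17, 8, 29, 12]
13: 0xda (blk 13, set 1) → VC-HIT  vc=[5, 17, 8, 29, 12]

SEQ = [MISS, L1-HIT, MISS, L1-HIT, MISS, L1-HIT, VC-HIT, MISS, MISS, MISS, VC-HIT, MISS, VC-HIT, VC-HIT]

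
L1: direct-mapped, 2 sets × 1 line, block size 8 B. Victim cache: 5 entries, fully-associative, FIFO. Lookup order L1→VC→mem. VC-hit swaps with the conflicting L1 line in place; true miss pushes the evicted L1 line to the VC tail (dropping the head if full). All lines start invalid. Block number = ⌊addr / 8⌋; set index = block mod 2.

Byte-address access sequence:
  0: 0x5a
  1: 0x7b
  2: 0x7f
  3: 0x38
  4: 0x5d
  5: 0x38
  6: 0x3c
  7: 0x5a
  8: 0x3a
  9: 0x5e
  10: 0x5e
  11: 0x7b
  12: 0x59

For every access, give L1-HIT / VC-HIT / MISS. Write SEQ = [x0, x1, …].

SEQ = [MISS, MISS, L1-HIT, MISS, VC-HIT, VC-HIT, L1-HIT, VC-HIT, VC-HIT, VC-HIT, L1-HIT, VC-HIT, VC-HIT]

  [0] addr=0x5a blk=11 s=1: MISS | VC []
  [1] addr=0x7b blk=15 s=1: MISS | VC [11]
  [2] addr=0x7f blk=15 s=1: L1-HIT | VC [11]
  [3] addr=0x38 blk=7 s=1: MISS | VC [11, 15]
  [4] addr=0x5d blk=11 s=1: VC-HIT | VC [7, 15]
  [5] addr=0x38 blk=7 s=1: VC-HIT | VC [11, 15]
  [6] addr=0x3c blk=7 s=1: L1-HIT | VC [11, 15]
  [7] addr=0x5a blk=11 s=1: VC-HIT | VC [7, 15]
  [8] addr=0x3a blk=7 s=1: VC-HIT | VC [11, 15]
  [9] addr=0x5e blk=11 s=1: VC-HIT | VC [7, 15]
  [10] addr=0x5e blk=11 s=1: L1-HIT | VC [7, 15]
  [11] addr=0x7b blk=15 s=1: VC-HIT | VC [7, 11]
  [12] addr=0x59 blk=11 s=1: VC-HIT | VC [7, 15]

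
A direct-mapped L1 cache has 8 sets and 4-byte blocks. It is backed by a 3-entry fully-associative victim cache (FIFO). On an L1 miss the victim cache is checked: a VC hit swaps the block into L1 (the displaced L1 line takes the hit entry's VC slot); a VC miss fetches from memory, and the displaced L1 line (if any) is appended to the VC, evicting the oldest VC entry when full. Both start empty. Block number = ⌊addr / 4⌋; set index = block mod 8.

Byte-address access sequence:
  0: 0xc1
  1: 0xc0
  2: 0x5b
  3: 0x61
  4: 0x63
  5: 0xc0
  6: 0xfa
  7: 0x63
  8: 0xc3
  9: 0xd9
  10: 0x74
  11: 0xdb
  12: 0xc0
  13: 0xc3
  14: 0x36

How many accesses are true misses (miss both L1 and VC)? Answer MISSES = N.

#0 0xc1→b48/s0 MISS; vc=[]
#1 0xc0→b48/s0 L1-HIT; vc=[]
#2 0x5b→b22/s6 MISS; vc=[]
#3 0x61→b24/s0 MISS; vc=[48]
#4 0x63→b24/s0 L1-HIT; vc=[48]
#5 0xc0→b48/s0 VC-HIT; vc=[24]
#6 0xfa→b62/s6 MISS; vc=[24,22]
#7 0x63→b24/s0 VC-HIT; vc=[48,22]
#8 0xc3→b48/s0 VC-HIT; vc=[24,22]
#9 0xd9→b54/s6 MISS; vc=[24,22,62]
#10 0x74→b29/s5 MISS; vc=[24,22,62]
#11 0xdb→b54/s6 L1-HIT; vc=[24,22,62]
#12 0xc0→b48/s0 L1-HIT; vc=[24,22,62]
#13 0xc3→b48/s0 L1-HIT; vc=[24,22,62]
#14 0x36→b13/s5 MISS; vc=[22,62,29]

MISSES = 7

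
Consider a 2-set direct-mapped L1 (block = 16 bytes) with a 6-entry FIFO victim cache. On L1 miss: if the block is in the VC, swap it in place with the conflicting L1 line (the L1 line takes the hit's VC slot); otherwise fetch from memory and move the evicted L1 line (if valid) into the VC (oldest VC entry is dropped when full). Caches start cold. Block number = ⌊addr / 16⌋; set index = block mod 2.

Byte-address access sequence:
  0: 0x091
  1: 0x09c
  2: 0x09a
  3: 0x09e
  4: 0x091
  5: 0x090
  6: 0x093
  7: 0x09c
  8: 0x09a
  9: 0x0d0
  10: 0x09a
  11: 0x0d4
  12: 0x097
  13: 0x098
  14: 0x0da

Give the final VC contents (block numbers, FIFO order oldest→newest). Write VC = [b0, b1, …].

VC = [9]

0: 0x91 (blk 9, set 1) → MISS  vc=[]
1: 0x9c (blk 9, set 1) → L1-HIT  vc=[]
2: 0x9a (blk 9, set 1) → L1-HIT  vc=[]
3: 0x9e (blk 9, set 1) → L1-HIT  vc=[]
4: 0x91 (blk 9, set 1) → L1-HIT  vc=[]
5: 0x90 (blk 9, set 1) → L1-HIT  vc=[]
6: 0x93 (blk 9, set 1) → L1-HIT  vc=[]
7: 0x9c (blk 9, set 1) → L1-HIT  vc=[]
8: 0x9a (blk 9, set 1) → L1-HIT  vc=[]
9: 0xd0 (blk 13, set 1) → MISS  vc=[9]
10: 0x9a (blk 9, set 1) → VC-HIT  vc=[13]
11: 0xd4 (blk 13, set 1) → VC-HIT  vc=[9]
12: 0x97 (blk 9, set 1) → VC-HIT  vc=[13]
13: 0x98 (blk 9, set 1) → L1-HIT  vc=[13]
14: 0xda (blk 13, set 1) → VC-HIT  vc=[9]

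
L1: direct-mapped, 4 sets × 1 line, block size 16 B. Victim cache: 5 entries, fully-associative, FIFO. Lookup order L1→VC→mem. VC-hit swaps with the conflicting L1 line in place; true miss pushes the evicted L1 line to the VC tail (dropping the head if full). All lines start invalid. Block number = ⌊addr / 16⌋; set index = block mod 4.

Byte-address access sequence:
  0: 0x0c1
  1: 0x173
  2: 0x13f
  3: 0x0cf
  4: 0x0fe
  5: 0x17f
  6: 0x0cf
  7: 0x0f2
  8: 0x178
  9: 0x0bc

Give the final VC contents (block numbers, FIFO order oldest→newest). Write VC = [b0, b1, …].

#0 0xc1→b12/s0 MISS; vc=[]
#1 0x173→b23/s3 MISS; vc=[]
#2 0x13f→b19/s3 MISS; vc=[23]
#3 0xcf→b12/s0 L1-HIT; vc=[23]
#4 0xfe→b15/s3 MISS; vc=[23,19]
#5 0x17f→b23/s3 VC-HIT; vc=[15,19]
#6 0xcf→b12/s0 L1-HIT; vc=[15,19]
#7 0xf2→b15/s3 VC-HIT; vc=[23,19]
#8 0x178→b23/s3 VC-HIT; vc=[15,19]
#9 0xbc→b11/s3 MISS; vc=[15,19,23]

VC = [15, 19, 23]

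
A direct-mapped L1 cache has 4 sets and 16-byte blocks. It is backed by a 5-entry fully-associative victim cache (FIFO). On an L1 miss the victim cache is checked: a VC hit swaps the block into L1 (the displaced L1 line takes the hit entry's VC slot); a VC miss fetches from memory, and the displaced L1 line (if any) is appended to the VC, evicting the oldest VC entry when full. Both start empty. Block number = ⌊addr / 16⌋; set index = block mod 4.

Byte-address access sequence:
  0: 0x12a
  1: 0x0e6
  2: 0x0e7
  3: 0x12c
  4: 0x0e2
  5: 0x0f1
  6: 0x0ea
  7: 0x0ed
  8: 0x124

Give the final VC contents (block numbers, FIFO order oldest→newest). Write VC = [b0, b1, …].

VC = [14]

  [0] addr=0x12a blk=18 s=2: MISS | VC []
  [1] addr=0xe6 blk=14 s=2: MISS | VC [18]
  [2] addr=0xe7 blk=14 s=2: L1-HIT | VC [18]
  [3] addr=0x12c blk=18 s=2: VC-HIT | VC [14]
  [4] addr=0xe2 blk=14 s=2: VC-HIT | VC [18]
  [5] addr=0xf1 blk=15 s=3: MISS | VC [18]
  [6] addr=0xea blk=14 s=2: L1-HIT | VC [18]
  [7] addr=0xed blk=14 s=2: L1-HIT | VC [18]
  [8] addr=0x124 blk=18 s=2: VC-HIT | VC [14]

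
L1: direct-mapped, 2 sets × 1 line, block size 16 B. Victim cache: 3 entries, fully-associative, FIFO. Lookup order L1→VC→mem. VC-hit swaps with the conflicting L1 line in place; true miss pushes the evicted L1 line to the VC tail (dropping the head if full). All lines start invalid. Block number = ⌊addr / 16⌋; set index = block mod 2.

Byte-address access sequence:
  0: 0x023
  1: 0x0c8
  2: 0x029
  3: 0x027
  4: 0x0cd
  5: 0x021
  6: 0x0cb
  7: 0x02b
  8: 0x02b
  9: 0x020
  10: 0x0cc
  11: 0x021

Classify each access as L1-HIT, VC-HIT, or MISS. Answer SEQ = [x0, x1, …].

SEQ = [MISS, MISS, VC-HIT, L1-HIT, VC-HIT, VC-HIT, VC-HIT, VC-HIT, L1-HIT, L1-HIT, VC-HIT, VC-HIT]

#0 0x23→b2/s0 MISS; vc=[]
#1 0xc8→b12/s0 MISS; vc=[2]
#2 0x29→b2/s0 VC-HIT; vc=[12]
#3 0x27→b2/s0 L1-HIT; vc=[12]
#4 0xcd→b12/s0 VC-HIT; vc=[2]
#5 0x21→b2/s0 VC-HIT; vc=[12]
#6 0xcb→b12/s0 VC-HIT; vc=[2]
#7 0x2b→b2/s0 VC-HIT; vc=[12]
#8 0x2b→b2/s0 L1-HIT; vc=[12]
#9 0x20→b2/s0 L1-HIT; vc=[12]
#10 0xcc→b12/s0 VC-HIT; vc=[2]
#11 0x21→b2/s0 VC-HIT; vc=[12]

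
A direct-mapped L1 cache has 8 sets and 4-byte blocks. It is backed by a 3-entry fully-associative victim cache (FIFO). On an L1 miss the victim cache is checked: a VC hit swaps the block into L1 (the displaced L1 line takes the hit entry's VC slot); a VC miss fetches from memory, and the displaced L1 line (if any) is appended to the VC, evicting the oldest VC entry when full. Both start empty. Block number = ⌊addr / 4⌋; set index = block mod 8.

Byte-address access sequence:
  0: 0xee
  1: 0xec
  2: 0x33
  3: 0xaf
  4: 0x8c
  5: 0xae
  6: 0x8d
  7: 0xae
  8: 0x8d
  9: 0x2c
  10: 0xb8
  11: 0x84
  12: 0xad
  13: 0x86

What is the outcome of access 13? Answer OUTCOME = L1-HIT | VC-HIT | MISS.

OUTCOME = L1-HIT

  [0] addr=0xee blk=59 s=3: MISS | VC []
  [1] addr=0xec blk=59 s=3: L1-HIT | VC []
  [2] addr=0x33 blk=12 s=4: MISS | VC []
  [3] addr=0xaf blk=43 s=3: MISS | VC [59]
  [4] addr=0x8c blk=35 s=3: MISS | VC [59, 43]
  [5] addr=0xae blk=43 s=3: VC-HIT | VC [59, 35]
  [6] addr=0x8d blk=35 s=3: VC-HIT | VC [59, 43]
  [7] addr=0xae blk=43 s=3: VC-HIT | VC [59, 35]
  [8] addr=0x8d blk=35 s=3: VC-HIT | VC [59, 43]
  [9] addr=0x2c blk=11 s=3: MISS | VC [59, 43, 35]
  [10] addr=0xb8 blk=46 s=6: MISS | VC [59, 43, 35]
  [11] addr=0x84 blk=33 s=1: MISS | VC [59, 43, 35]
  [12] addr=0xad blk=43 s=3: VC-HIT | VC [59, 11, 35]
  [13] addr=0x86 blk=33 s=1: L1-HIT | VC [59, 11, 35]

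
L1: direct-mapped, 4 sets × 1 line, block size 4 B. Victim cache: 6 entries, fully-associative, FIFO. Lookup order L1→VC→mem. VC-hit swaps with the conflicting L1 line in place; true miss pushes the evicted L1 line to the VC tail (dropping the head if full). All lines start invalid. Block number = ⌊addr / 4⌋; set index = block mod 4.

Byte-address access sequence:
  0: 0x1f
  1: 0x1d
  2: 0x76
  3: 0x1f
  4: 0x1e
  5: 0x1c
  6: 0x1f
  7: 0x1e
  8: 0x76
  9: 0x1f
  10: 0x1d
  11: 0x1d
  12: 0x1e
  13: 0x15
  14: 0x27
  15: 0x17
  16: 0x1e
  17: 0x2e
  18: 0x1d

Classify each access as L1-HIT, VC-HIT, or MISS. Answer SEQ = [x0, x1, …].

#0 0x1f→b7/s3 MISS; vc=[]
#1 0x1d→b7/s3 L1-HIT; vc=[]
#2 0x76→b29/s1 MISS; vc=[]
#3 0x1f→b7/s3 L1-HIT; vc=[]
#4 0x1e→b7/s3 L1-HIT; vc=[]
#5 0x1c→b7/s3 L1-HIT; vc=[]
#6 0x1f→b7/s3 L1-HIT; vc=[]
#7 0x1e→b7/s3 L1-HIT; vc=[]
#8 0x76→b29/s1 L1-HIT; vc=[]
#9 0x1f→b7/s3 L1-HIT; vc=[]
#10 0x1d→b7/s3 L1-HIT; vc=[]
#11 0x1d→b7/s3 L1-HIT; vc=[]
#12 0x1e→b7/s3 L1-HIT; vc=[]
#13 0x15→b5/s1 MISS; vc=[29]
#14 0x27→b9/s1 MISS; vc=[29,5]
#15 0x17→b5/s1 VC-HIT; vc=[29,9]
#16 0x1e→b7/s3 L1-HIT; vc=[29,9]
#17 0x2e→b11/s3 MISS; vc=[29,9,7]
#18 0x1d→b7/s3 VC-HIT; vc=[29,9,11]

SEQ = [MISS, L1-HIT, MISS, L1-HIT, L1-HIT, L1-HIT, L1-HIT, L1-HIT, L1-HIT, L1-HIT, L1-HIT, L1-HIT, L1-HIT, MISS, MISS, VC-HIT, L1-HIT, MISS, VC-HIT]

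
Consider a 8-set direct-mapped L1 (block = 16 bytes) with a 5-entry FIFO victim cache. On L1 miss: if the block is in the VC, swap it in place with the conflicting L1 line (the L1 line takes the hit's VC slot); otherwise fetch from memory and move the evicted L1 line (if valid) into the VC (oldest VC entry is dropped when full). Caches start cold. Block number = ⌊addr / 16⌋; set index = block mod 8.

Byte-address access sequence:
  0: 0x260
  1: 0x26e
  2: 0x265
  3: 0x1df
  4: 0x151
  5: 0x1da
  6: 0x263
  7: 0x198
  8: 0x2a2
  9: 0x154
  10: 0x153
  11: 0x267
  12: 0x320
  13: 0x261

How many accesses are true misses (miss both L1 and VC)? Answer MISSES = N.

  [0] addr=0x260 blk=38 s=6: MISS | VC []
  [1] addr=0x26e blk=38 s=6: L1-HIT | VC []
  [2] addr=0x265 blk=38 s=6: L1-HIT | VC []
  [3] addr=0x1df blk=29 s=5: MISS | VC []
  [4] addr=0x151 blk=21 s=5: MISS | VC [29]
  [5] addr=0x1da blk=29 s=5: VC-HIT | VC [21]
  [6] addr=0x263 blk=38 s=6: L1-HIT | VC [21]
  [7] addr=0x198 blk=25 s=1: MISS | VC [21]
  [8] addr=0x2a2 blk=42 s=2: MISS | VC [21]
  [9] addr=0x154 blk=21 s=5: VC-HIT | VC [29]
  [10] addr=0x153 blk=21 s=5: L1-HIT | VC [29]
  [11] addr=0x267 blk=38 s=6: L1-HIT | VC [29]
  [12] addr=0x320 blk=50 s=2: MISS | VC [29, 42]
  [13] addr=0x261 blk=38 s=6: L1-HIT | VC [29, 42]

MISSES = 6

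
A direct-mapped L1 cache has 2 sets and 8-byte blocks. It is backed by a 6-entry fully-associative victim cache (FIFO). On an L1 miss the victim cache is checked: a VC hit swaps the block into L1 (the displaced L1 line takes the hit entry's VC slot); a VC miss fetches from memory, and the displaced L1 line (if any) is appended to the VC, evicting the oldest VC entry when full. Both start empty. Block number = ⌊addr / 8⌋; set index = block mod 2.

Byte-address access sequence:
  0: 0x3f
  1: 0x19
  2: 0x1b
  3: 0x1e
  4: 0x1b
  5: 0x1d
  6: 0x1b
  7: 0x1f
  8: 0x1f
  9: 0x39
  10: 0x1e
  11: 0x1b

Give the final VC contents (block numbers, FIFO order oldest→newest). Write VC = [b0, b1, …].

#0 0x3f→b7/s1 MISS; vc=[]
#1 0x19→b3/s1 MISS; vc=[7]
#2 0x1b→b3/s1 L1-HIT; vc=[7]
#3 0x1e→b3/s1 L1-HIT; vc=[7]
#4 0x1b→b3/s1 L1-HIT; vc=[7]
#5 0x1d→b3/s1 L1-HIT; vc=[7]
#6 0x1b→b3/s1 L1-HIT; vc=[7]
#7 0x1f→b3/s1 L1-HIT; vc=[7]
#8 0x1f→b3/s1 L1-HIT; vc=[7]
#9 0x39→b7/s1 VC-HIT; vc=[3]
#10 0x1e→b3/s1 VC-HIT; vc=[7]
#11 0x1b→b3/s1 L1-HIT; vc=[7]

VC = [7]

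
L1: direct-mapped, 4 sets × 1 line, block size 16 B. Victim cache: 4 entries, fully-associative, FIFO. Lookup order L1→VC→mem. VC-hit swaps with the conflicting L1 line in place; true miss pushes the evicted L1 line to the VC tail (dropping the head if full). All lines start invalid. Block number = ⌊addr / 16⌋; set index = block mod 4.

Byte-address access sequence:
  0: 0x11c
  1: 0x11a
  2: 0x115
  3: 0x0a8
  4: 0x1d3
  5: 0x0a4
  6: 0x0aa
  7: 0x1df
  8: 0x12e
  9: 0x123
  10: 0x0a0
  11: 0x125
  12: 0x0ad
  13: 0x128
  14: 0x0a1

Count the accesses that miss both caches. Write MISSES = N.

#0 0x11c→b17/s1 MISS; vc=[]
#1 0x11a→b17/s1 L1-HIT; vc=[]
#2 0x115→b17/s1 L1-HIT; vc=[]
#3 0xa8→b10/s2 MISS; vc=[]
#4 0x1d3→b29/s1 MISS; vc=[17]
#5 0xa4→b10/s2 L1-HIT; vc=[17]
#6 0xaa→b10/s2 L1-HIT; vc=[17]
#7 0x1df→b29/s1 L1-HIT; vc=[17]
#8 0x12e→b18/s2 MISS; vc=[17,10]
#9 0x123→b18/s2 L1-HIT; vc=[17,10]
#10 0xa0→b10/s2 VC-HIT; vc=[17,18]
#11 0x125→b18/s2 VC-HIT; vc=[17,10]
#12 0xad→b10/s2 VC-HIT; vc=[17,18]
#13 0x128→b18/s2 VC-HIT; vc=[17,10]
#14 0xa1→b10/s2 VC-HIT; vc=[17,18]

MISSES = 4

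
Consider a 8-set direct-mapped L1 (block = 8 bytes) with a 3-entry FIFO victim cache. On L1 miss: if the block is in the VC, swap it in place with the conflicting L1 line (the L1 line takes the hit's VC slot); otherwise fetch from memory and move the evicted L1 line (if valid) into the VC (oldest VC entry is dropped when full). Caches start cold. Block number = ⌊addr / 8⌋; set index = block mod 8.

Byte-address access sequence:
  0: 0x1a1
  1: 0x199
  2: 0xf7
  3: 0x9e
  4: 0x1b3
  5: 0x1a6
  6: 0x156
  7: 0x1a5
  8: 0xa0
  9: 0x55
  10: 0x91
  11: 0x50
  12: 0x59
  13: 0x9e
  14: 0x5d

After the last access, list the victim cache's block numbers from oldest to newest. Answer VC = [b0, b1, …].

VC = [42, 18, 19]

  [0] addr=0x1a1 blk=52 s=4: MISS | VC []
  [1] addr=0x199 blk=51 s=3: MISS | VC []
  [2] addr=0xf7 blk=30 s=6: MISS | VC []
  [3] addr=0x9e blk=19 s=3: MISS | VC [51]
  [4] addr=0x1b3 blk=54 s=6: MISS | VC [51, 30]
  [5] addr=0x1a6 blk=52 s=4: L1-HIT | VC [51, 30]
  [6] addr=0x156 blk=42 s=2: MISS | VC [51, 30]
  [7] addr=0x1a5 blk=52 s=4: L1-HIT | VC [51, 30]
  [8] addr=0xa0 blk=20 s=4: MISS | VC [51, 30, 52]
  [9] addr=0x55 blk=10 s=2: MISS | VC [30, 52, 42]
  [10] addr=0x91 blk=18 s=2: MISS | VC [52, 42, 10]
  [11] addr=0x50 blk=10 s=2: VC-HIT | VC [52, 42, 18]
  [12] addr=0x59 blk=11 s=3: MISS | VC [42, 18, 19]
  [13] addr=0x9e blk=19 s=3: VC-HIT | VC [42, 18, 11]
  [14] addr=0x5d blk=11 s=3: VC-HIT | VC [42, 18, 19]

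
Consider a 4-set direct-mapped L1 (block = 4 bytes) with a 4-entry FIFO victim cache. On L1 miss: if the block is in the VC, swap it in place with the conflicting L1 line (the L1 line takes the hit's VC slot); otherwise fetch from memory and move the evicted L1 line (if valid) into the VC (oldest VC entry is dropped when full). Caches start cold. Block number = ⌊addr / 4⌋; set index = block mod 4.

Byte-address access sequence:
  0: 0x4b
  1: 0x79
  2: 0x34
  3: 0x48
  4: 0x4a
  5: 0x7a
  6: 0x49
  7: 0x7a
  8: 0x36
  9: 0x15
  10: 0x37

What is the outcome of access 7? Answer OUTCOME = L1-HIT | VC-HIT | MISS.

  [0] addr=0x4b blk=18 s=2: MISS | VC []
  [1] addr=0x79 blk=30 s=2: MISS | VC [18]
  [2] addr=0x34 blk=13 s=1: MISS | VC [18]
  [3] addr=0x48 blk=18 s=2: VC-HIT | VC [30]
  [4] addr=0x4a blk=18 s=2: L1-HIT | VC [30]
  [5] addr=0x7a blk=30 s=2: VC-HIT | VC [18]
  [6] addr=0x49 blk=18 s=2: VC-HIT | VC [30]
  [7] addr=0x7a blk=30 s=2: VC-HIT | VC [18]
  [8] addr=0x36 blk=13 s=1: L1-HIT | VC [18]
  [9] addr=0x15 blk=5 s=1: MISS | VC [18, 13]
  [10] addr=0x37 blk=13 s=1: VC-HIT | VC [18, 5]

OUTCOME = VC-HIT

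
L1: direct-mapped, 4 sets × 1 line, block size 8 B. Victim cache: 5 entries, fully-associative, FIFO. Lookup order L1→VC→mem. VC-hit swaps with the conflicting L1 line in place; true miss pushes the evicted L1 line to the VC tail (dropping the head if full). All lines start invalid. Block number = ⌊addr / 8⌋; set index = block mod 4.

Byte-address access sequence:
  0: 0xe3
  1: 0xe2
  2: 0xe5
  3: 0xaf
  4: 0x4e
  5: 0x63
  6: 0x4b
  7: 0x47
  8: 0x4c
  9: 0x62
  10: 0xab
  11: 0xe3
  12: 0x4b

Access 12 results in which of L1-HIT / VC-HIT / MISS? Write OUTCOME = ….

OUTCOME = VC-HIT

0: 0xe3 (blk 28, set 0) → MISS  vc=[]
1: 0xe2 (blk 28, set 0) → L1-HIT  vc=[]
2: 0xe5 (blk 28, set 0) → L1-HIT  vc=[]
3: 0xaf (blk 21, set 1) → MISS  vc=[]
4: 0x4e (blk 9, set 1) → MISS  vc=[21]
5: 0x63 (blk 12, set 0) → MISS  vc=[21, 28]
6: 0x4b (blk 9, set 1) → L1-HIT  vc=[21, 28]
7: 0x47 (blk 8, set 0) → MISS  vc=[21, 28, 12]
8: 0x4c (blk 9, set 1) → L1-HIT  vc=[21, 28, 12]
9: 0x62 (blk 12, set 0) → VC-HIT  vc=[21, 28, 8]
10: 0xab (blk 21, set 1) → VC-HIT  vc=[9, 28, 8]
11: 0xe3 (blk 28, set 0) → VC-HIT  vc=[9, 12, 8]
12: 0x4b (blk 9, set 1) → VC-HIT  vc=[21, 12, 8]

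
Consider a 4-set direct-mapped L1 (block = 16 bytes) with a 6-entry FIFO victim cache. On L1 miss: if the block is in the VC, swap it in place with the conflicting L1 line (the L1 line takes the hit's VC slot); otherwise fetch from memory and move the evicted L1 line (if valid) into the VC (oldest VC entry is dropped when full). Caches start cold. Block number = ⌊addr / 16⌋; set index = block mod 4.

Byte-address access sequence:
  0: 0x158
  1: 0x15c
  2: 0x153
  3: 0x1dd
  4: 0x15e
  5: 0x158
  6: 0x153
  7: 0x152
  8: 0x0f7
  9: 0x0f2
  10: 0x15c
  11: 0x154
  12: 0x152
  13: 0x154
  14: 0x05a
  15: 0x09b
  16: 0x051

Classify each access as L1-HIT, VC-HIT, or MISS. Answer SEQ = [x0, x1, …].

#0 0x158→b21/s1 MISS; vc=[]
#1 0x15c→b21/s1 L1-HIT; vc=[]
#2 0x153→b21/s1 L1-HIT; vc=[]
#3 0x1dd→b29/s1 MISS; vc=[21]
#4 0x15e→b21/s1 VC-HIT; vc=[29]
#5 0x158→b21/s1 L1-HIT; vc=[29]
#6 0x153→b21/s1 L1-HIT; vc=[29]
#7 0x152→b21/s1 L1-HIT; vc=[29]
#8 0xf7→b15/s3 MISS; vc=[29]
#9 0xf2→b15/s3 L1-HIT; vc=[29]
#10 0x15c→b21/s1 L1-HIT; vc=[29]
#11 0x154→b21/s1 L1-HIT; vc=[29]
#12 0x152→b21/s1 L1-HIT; vc=[29]
#13 0x154→b21/s1 L1-HIT; vc=[29]
#14 0x5a→b5/s1 MISS; vc=[29,21]
#15 0x9b→b9/s1 MISS; vc=[29,21,5]
#16 0x51→b5/s1 VC-HIT; vc=[29,21,9]

SEQ = [MISS, L1-HIT, L1-HIT, MISS, VC-HIT, L1-HIT, L1-HIT, L1-HIT, MISS, L1-HIT, L1-HIT, L1-HIT, L1-HIT, L1-HIT, MISS, MISS, VC-HIT]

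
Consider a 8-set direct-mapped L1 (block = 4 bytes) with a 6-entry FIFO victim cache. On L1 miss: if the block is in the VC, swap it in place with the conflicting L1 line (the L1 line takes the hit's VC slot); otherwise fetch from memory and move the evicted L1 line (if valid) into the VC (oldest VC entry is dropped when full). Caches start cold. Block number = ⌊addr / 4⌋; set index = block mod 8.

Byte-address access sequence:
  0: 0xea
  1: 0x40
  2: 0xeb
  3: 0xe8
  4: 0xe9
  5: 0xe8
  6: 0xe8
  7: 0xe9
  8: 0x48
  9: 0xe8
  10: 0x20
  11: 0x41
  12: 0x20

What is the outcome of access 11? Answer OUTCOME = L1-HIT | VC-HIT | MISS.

0: 0xea (blk 58, set 2) → MISS  vc=[]
1: 0x40 (blk 16, set 0) → MISS  vc=[]
2: 0xeb (blk 58, set 2) → L1-HIT  vc=[]
3: 0xe8 (blk 58, set 2) → L1-HIT  vc=[]
4: 0xe9 (blk 58, set 2) → L1-HIT  vc=[]
5: 0xe8 (blk 58, set 2) → L1-HIT  vc=[]
6: 0xe8 (blk 58, set 2) → L1-HIT  vc=[]
7: 0xe9 (blk 58, set 2) → L1-HIT  vc=[]
8: 0x48 (blk 18, set 2) → MISS  vc=[58]
9: 0xe8 (blk 58, set 2) → VC-HIT  vc=[18]
10: 0x20 (blk 8, set 0) → MISS  vc=[18, 16]
11: 0x41 (blk 16, set 0) → VC-HIT  vc=[18, 8]
12: 0x20 (blk 8, set 0) → VC-HIT  vc=[18, 16]

OUTCOME = VC-HIT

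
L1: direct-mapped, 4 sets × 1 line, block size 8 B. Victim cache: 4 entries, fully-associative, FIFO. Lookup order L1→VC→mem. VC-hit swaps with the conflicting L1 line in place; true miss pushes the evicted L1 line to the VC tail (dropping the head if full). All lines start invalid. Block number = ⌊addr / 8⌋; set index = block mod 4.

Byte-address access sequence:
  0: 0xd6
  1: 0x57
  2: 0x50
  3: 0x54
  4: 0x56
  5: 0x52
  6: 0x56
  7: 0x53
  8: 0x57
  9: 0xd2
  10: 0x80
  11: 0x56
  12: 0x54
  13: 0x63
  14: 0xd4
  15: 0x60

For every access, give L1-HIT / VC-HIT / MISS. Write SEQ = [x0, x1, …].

0: 0xd6 (blk 26, set 2) → MISS  vc=[]
1: 0x57 (blk 10, set 2) → MISS  vc=[26]
2: 0x50 (blk 10, set 2) → L1-HIT  vc=[26]
3: 0x54 (blk 10, set 2) → L1-HIT  vc=[26]
4: 0x56 (blk 10, set 2) → L1-HIT  vc=[26]
5: 0x52 (blk 10, set 2) → L1-HIT  vc=[26]
6: 0x56 (blk 10, set 2) → L1-HIT  vc=[26]
7: 0x53 (blk 10, set 2) → L1-HIT  vc=[26]
8: 0x57 (blk 10, set 2) → L1-HIT  vc=[26]
9: 0xd2 (blk 26, set 2) → VC-HIT  vc=[10]
10: 0x80 (blk 16, set 0) → MISS  vc=[10]
11: 0x56 (blk 10, set 2) → VC-HIT  vc=[26]
12: 0x54 (blk 10, set 2) → L1-HIT  vc=[26]
13: 0x63 (blk 12, set 0) → MISS  vc=[26, 16]
14: 0xd4 (blk 26, set 2) → VC-HIT  vc=[10, 16]
15: 0x60 (blk 12, set 0) → L1-HIT  vc=[10, 16]

SEQ = [MISS, MISS, L1-HIT, L1-HIT, L1-HIT, L1-HIT, L1-HIT, L1-HIT, L1-HIT, VC-HIT, MISS, VC-HIT, L1-HIT, MISS, VC-HIT, L1-HIT]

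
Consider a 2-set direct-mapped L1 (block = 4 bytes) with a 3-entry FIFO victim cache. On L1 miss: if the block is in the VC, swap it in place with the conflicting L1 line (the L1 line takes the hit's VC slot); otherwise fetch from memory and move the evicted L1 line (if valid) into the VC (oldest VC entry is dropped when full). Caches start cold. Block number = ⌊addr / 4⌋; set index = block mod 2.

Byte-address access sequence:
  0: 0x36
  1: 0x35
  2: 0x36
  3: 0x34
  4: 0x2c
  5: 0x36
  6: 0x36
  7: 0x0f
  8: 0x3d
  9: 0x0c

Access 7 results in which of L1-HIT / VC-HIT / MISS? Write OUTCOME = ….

  [0] addr=0x36 blk=13 s=1: MISS | VC []
  [1] addr=0x35 blk=13 s=1: L1-HIT | VC []
  [2] addr=0x36 blk=13 s=1: L1-HIT | VC []
  [3] addr=0x34 blk=13 s=1: L1-HIT | VC []
  [4] addr=0x2c blk=11 s=1: MISS | VC [13]
  [5] addr=0x36 blk=13 s=1: VC-HIT | VC [11]
  [6] addr=0x36 blk=13 s=1: L1-HIT | VC [11]
  [7] addr=0xf blk=3 s=1: MISS | VC [11, 13]
  [8] addr=0x3d blk=15 s=1: MISS | VC [11, 13, 3]
  [9] addr=0xc blk=3 s=1: VC-HIT | VC [11, 13, 15]

OUTCOME = MISS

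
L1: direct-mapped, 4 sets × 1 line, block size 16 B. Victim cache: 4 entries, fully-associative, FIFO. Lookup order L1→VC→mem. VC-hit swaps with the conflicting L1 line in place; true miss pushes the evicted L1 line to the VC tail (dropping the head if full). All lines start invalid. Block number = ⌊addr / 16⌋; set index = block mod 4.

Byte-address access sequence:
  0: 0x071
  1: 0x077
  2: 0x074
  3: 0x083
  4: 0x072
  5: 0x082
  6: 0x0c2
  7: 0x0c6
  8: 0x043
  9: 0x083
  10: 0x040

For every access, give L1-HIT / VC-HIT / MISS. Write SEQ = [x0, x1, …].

SEQ = [MISS, L1-HIT, L1-HIT, MISS, L1-HIT, L1-HIT, MISS, L1-HIT, MISS, VC-HIT, VC-HIT]

0: 0x71 (blk 7, set 3) → MISS  vc=[]
1: 0x77 (blk 7, set 3) → L1-HIT  vc=[]
2: 0x74 (blk 7, set 3) → L1-HIT  vc=[]
3: 0x83 (blk 8, set 0) → MISS  vc=[]
4: 0x72 (blk 7, set 3) → L1-HIT  vc=[]
5: 0x82 (blk 8, set 0) → L1-HIT  vc=[]
6: 0xc2 (blk 12, set 0) → MISS  vc=[8]
7: 0xc6 (blk 12, set 0) → L1-HIT  vc=[8]
8: 0x43 (blk 4, set 0) → MISS  vc=[8, 12]
9: 0x83 (blk 8, set 0) → VC-HIT  vc=[4, 12]
10: 0x40 (blk 4, set 0) → VC-HIT  vc=[8, 12]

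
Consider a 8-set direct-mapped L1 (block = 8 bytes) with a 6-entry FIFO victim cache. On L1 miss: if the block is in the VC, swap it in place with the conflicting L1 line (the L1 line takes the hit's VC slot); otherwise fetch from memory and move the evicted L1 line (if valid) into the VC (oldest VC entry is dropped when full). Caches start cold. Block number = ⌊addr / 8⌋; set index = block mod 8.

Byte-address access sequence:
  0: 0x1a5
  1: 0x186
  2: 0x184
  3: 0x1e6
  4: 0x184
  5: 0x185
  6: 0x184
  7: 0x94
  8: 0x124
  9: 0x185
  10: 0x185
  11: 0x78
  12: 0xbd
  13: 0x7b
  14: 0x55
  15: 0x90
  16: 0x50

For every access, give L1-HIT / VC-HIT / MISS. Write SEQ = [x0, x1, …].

SEQ = [MISS, MISS, L1-HIT, MISS, L1-HIT, L1-HIT, L1-HIT, MISS, MISS, L1-HIT, L1-HIT, MISS, MISS, VC-HIT, MISS, VC-HIT, VC-HIT]

  [0] addr=0x1a5 blk=52 s=4: MISS | VC []
  [1] addr=0x186 blk=48 s=0: MISS | VC []
  [2] addr=0x184 blk=48 s=0: L1-HIT | VC []
  [3] addr=0x1e6 blk=60 s=4: MISS | VC [52]
  [4] addr=0x184 blk=48 s=0: L1-HIT | VC [52]
  [5] addr=0x185 blk=48 s=0: L1-HIT | VC [52]
  [6] addr=0x184 blk=48 s=0: L1-HIT | VC [52]
  [7] addr=0x94 blk=18 s=2: MISS | VC [52]
  [8] addr=0x124 blk=36 s=4: MISS | VC [52, 60]
  [9] addr=0x185 blk=48 s=0: L1-HIT | VC [52, 60]
  [10] addr=0x185 blk=48 s=0: L1-HIT | VC [52, 60]
  [11] addr=0x78 blk=15 s=7: MISS | VC [52, 60]
  [12] addr=0xbd blk=23 s=7: MISS | VC [52, 60, 15]
  [13] addr=0x7b blk=15 s=7: VC-HIT | VC [52, 60, 23]
  [14] addr=0x55 blk=10 s=2: MISS | VC [52, 60, 23, 18]
  [15] addr=0x90 blk=18 s=2: VC-HIT | VC [52, 60, 23, 10]
  [16] addr=0x50 blk=10 s=2: VC-HIT | VC [52, 60, 23, 18]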